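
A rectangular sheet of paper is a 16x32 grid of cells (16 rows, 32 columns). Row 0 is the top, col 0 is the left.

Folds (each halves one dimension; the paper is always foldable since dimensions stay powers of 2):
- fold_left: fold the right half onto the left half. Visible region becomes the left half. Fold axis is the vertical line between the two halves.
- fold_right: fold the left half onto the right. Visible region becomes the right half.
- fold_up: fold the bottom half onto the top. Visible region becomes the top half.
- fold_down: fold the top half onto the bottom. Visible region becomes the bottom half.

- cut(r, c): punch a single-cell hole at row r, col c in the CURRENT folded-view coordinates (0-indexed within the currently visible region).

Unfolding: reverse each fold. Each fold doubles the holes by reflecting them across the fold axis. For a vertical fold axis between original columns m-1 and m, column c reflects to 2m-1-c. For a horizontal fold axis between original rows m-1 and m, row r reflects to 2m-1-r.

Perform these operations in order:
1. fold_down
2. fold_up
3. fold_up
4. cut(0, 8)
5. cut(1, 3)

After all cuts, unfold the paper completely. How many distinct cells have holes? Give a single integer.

Answer: 16

Derivation:
Op 1 fold_down: fold axis h@8; visible region now rows[8,16) x cols[0,32) = 8x32
Op 2 fold_up: fold axis h@12; visible region now rows[8,12) x cols[0,32) = 4x32
Op 3 fold_up: fold axis h@10; visible region now rows[8,10) x cols[0,32) = 2x32
Op 4 cut(0, 8): punch at orig (8,8); cuts so far [(8, 8)]; region rows[8,10) x cols[0,32) = 2x32
Op 5 cut(1, 3): punch at orig (9,3); cuts so far [(8, 8), (9, 3)]; region rows[8,10) x cols[0,32) = 2x32
Unfold 1 (reflect across h@10): 4 holes -> [(8, 8), (9, 3), (10, 3), (11, 8)]
Unfold 2 (reflect across h@12): 8 holes -> [(8, 8), (9, 3), (10, 3), (11, 8), (12, 8), (13, 3), (14, 3), (15, 8)]
Unfold 3 (reflect across h@8): 16 holes -> [(0, 8), (1, 3), (2, 3), (3, 8), (4, 8), (5, 3), (6, 3), (7, 8), (8, 8), (9, 3), (10, 3), (11, 8), (12, 8), (13, 3), (14, 3), (15, 8)]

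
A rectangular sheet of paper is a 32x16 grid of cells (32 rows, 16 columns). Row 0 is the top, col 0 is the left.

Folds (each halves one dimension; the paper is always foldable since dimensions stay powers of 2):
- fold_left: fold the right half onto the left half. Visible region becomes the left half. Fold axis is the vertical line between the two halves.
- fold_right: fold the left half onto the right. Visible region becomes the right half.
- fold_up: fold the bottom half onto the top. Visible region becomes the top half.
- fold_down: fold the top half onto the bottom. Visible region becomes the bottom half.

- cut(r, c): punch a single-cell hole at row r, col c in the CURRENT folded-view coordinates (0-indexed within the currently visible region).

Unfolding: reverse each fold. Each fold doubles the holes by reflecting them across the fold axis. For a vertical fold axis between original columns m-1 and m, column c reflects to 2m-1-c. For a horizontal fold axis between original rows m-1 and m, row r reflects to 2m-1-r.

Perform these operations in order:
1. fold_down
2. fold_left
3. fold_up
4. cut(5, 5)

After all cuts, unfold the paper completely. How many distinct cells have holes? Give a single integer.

Answer: 8

Derivation:
Op 1 fold_down: fold axis h@16; visible region now rows[16,32) x cols[0,16) = 16x16
Op 2 fold_left: fold axis v@8; visible region now rows[16,32) x cols[0,8) = 16x8
Op 3 fold_up: fold axis h@24; visible region now rows[16,24) x cols[0,8) = 8x8
Op 4 cut(5, 5): punch at orig (21,5); cuts so far [(21, 5)]; region rows[16,24) x cols[0,8) = 8x8
Unfold 1 (reflect across h@24): 2 holes -> [(21, 5), (26, 5)]
Unfold 2 (reflect across v@8): 4 holes -> [(21, 5), (21, 10), (26, 5), (26, 10)]
Unfold 3 (reflect across h@16): 8 holes -> [(5, 5), (5, 10), (10, 5), (10, 10), (21, 5), (21, 10), (26, 5), (26, 10)]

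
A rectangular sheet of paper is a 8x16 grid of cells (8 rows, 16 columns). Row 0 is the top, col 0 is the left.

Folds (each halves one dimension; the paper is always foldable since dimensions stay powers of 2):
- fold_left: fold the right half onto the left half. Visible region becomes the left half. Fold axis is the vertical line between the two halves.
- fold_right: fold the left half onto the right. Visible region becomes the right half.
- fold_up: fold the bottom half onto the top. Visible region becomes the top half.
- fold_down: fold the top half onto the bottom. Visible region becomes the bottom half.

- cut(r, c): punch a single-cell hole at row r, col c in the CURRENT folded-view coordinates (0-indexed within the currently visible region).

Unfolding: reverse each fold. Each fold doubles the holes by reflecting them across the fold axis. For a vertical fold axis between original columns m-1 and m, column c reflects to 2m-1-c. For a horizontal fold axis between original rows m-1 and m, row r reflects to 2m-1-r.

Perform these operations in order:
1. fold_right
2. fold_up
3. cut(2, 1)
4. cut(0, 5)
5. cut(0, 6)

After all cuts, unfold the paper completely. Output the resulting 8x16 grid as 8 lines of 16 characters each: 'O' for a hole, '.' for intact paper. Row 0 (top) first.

Answer: .OO..........OO.
................
......O..O......
................
................
......O..O......
................
.OO..........OO.

Derivation:
Op 1 fold_right: fold axis v@8; visible region now rows[0,8) x cols[8,16) = 8x8
Op 2 fold_up: fold axis h@4; visible region now rows[0,4) x cols[8,16) = 4x8
Op 3 cut(2, 1): punch at orig (2,9); cuts so far [(2, 9)]; region rows[0,4) x cols[8,16) = 4x8
Op 4 cut(0, 5): punch at orig (0,13); cuts so far [(0, 13), (2, 9)]; region rows[0,4) x cols[8,16) = 4x8
Op 5 cut(0, 6): punch at orig (0,14); cuts so far [(0, 13), (0, 14), (2, 9)]; region rows[0,4) x cols[8,16) = 4x8
Unfold 1 (reflect across h@4): 6 holes -> [(0, 13), (0, 14), (2, 9), (5, 9), (7, 13), (7, 14)]
Unfold 2 (reflect across v@8): 12 holes -> [(0, 1), (0, 2), (0, 13), (0, 14), (2, 6), (2, 9), (5, 6), (5, 9), (7, 1), (7, 2), (7, 13), (7, 14)]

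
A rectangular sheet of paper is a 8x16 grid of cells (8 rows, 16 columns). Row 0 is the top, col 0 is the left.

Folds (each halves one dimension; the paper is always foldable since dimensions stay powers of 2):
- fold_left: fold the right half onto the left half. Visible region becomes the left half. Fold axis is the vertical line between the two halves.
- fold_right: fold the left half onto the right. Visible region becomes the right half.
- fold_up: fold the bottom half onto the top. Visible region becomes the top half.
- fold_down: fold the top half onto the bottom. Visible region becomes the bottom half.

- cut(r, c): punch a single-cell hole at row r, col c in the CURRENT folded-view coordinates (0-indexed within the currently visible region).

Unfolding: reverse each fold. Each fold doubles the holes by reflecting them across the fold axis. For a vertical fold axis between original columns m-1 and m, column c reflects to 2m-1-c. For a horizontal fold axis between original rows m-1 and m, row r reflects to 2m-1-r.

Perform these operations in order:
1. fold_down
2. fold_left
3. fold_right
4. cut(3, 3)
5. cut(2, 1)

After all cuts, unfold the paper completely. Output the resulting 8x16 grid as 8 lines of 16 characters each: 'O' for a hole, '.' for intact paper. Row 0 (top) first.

Op 1 fold_down: fold axis h@4; visible region now rows[4,8) x cols[0,16) = 4x16
Op 2 fold_left: fold axis v@8; visible region now rows[4,8) x cols[0,8) = 4x8
Op 3 fold_right: fold axis v@4; visible region now rows[4,8) x cols[4,8) = 4x4
Op 4 cut(3, 3): punch at orig (7,7); cuts so far [(7, 7)]; region rows[4,8) x cols[4,8) = 4x4
Op 5 cut(2, 1): punch at orig (6,5); cuts so far [(6, 5), (7, 7)]; region rows[4,8) x cols[4,8) = 4x4
Unfold 1 (reflect across v@4): 4 holes -> [(6, 2), (6, 5), (7, 0), (7, 7)]
Unfold 2 (reflect across v@8): 8 holes -> [(6, 2), (6, 5), (6, 10), (6, 13), (7, 0), (7, 7), (7, 8), (7, 15)]
Unfold 3 (reflect across h@4): 16 holes -> [(0, 0), (0, 7), (0, 8), (0, 15), (1, 2), (1, 5), (1, 10), (1, 13), (6, 2), (6, 5), (6, 10), (6, 13), (7, 0), (7, 7), (7, 8), (7, 15)]

Answer: O......OO......O
..O..O....O..O..
................
................
................
................
..O..O....O..O..
O......OO......O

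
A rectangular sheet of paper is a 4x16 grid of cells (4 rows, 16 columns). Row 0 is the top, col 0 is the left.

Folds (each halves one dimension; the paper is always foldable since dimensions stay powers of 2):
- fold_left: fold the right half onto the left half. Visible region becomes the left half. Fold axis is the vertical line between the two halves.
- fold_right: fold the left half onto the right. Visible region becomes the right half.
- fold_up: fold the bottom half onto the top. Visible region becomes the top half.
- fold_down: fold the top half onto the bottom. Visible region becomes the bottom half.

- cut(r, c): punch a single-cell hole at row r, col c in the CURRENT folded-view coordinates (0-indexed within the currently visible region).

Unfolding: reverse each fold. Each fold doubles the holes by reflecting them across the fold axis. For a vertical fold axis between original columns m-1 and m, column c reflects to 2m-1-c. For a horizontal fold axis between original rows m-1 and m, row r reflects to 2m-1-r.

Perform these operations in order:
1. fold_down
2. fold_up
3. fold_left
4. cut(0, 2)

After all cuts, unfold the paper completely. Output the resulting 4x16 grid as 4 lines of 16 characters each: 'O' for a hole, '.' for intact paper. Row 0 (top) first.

Answer: ..O..........O..
..O..........O..
..O..........O..
..O..........O..

Derivation:
Op 1 fold_down: fold axis h@2; visible region now rows[2,4) x cols[0,16) = 2x16
Op 2 fold_up: fold axis h@3; visible region now rows[2,3) x cols[0,16) = 1x16
Op 3 fold_left: fold axis v@8; visible region now rows[2,3) x cols[0,8) = 1x8
Op 4 cut(0, 2): punch at orig (2,2); cuts so far [(2, 2)]; region rows[2,3) x cols[0,8) = 1x8
Unfold 1 (reflect across v@8): 2 holes -> [(2, 2), (2, 13)]
Unfold 2 (reflect across h@3): 4 holes -> [(2, 2), (2, 13), (3, 2), (3, 13)]
Unfold 3 (reflect across h@2): 8 holes -> [(0, 2), (0, 13), (1, 2), (1, 13), (2, 2), (2, 13), (3, 2), (3, 13)]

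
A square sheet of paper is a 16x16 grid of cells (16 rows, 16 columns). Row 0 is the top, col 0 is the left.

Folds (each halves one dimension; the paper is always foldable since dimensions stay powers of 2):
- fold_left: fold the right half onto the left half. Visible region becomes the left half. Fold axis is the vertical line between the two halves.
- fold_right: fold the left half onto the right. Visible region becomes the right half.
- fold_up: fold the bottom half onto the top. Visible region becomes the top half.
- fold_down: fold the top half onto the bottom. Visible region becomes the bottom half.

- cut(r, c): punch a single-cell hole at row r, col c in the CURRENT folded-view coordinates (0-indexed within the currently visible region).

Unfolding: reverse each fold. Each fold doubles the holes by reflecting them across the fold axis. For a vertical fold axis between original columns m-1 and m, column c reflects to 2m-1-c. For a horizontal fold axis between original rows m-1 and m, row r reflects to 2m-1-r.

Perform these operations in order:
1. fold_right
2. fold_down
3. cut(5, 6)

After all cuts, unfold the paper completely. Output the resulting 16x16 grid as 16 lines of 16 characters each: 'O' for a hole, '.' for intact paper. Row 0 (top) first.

Answer: ................
................
.O............O.
................
................
................
................
................
................
................
................
................
................
.O............O.
................
................

Derivation:
Op 1 fold_right: fold axis v@8; visible region now rows[0,16) x cols[8,16) = 16x8
Op 2 fold_down: fold axis h@8; visible region now rows[8,16) x cols[8,16) = 8x8
Op 3 cut(5, 6): punch at orig (13,14); cuts so far [(13, 14)]; region rows[8,16) x cols[8,16) = 8x8
Unfold 1 (reflect across h@8): 2 holes -> [(2, 14), (13, 14)]
Unfold 2 (reflect across v@8): 4 holes -> [(2, 1), (2, 14), (13, 1), (13, 14)]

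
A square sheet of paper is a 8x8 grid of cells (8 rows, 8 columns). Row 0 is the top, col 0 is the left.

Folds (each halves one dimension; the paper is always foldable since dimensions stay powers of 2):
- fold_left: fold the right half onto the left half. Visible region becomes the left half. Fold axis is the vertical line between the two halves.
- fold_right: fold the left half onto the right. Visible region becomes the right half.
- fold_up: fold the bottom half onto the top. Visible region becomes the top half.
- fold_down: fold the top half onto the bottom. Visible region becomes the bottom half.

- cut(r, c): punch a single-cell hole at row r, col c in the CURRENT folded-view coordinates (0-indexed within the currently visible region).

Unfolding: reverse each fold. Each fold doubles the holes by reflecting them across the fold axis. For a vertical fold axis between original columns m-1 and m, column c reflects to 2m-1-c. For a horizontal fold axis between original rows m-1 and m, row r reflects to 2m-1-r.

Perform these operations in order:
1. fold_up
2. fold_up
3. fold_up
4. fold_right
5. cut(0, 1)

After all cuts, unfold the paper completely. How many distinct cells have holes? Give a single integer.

Answer: 16

Derivation:
Op 1 fold_up: fold axis h@4; visible region now rows[0,4) x cols[0,8) = 4x8
Op 2 fold_up: fold axis h@2; visible region now rows[0,2) x cols[0,8) = 2x8
Op 3 fold_up: fold axis h@1; visible region now rows[0,1) x cols[0,8) = 1x8
Op 4 fold_right: fold axis v@4; visible region now rows[0,1) x cols[4,8) = 1x4
Op 5 cut(0, 1): punch at orig (0,5); cuts so far [(0, 5)]; region rows[0,1) x cols[4,8) = 1x4
Unfold 1 (reflect across v@4): 2 holes -> [(0, 2), (0, 5)]
Unfold 2 (reflect across h@1): 4 holes -> [(0, 2), (0, 5), (1, 2), (1, 5)]
Unfold 3 (reflect across h@2): 8 holes -> [(0, 2), (0, 5), (1, 2), (1, 5), (2, 2), (2, 5), (3, 2), (3, 5)]
Unfold 4 (reflect across h@4): 16 holes -> [(0, 2), (0, 5), (1, 2), (1, 5), (2, 2), (2, 5), (3, 2), (3, 5), (4, 2), (4, 5), (5, 2), (5, 5), (6, 2), (6, 5), (7, 2), (7, 5)]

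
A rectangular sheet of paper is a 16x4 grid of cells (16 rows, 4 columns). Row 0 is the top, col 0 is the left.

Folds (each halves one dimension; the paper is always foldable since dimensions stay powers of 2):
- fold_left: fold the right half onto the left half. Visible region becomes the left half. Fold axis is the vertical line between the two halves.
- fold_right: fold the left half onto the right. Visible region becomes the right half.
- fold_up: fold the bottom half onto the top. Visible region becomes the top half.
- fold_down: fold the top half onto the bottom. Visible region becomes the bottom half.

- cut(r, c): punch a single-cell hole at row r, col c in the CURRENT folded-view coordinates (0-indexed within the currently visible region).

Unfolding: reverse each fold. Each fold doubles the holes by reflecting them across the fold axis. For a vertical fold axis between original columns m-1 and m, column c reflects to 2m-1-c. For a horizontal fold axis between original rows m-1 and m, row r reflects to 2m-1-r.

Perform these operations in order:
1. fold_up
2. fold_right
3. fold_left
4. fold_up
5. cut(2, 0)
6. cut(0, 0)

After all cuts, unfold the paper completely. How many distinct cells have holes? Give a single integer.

Op 1 fold_up: fold axis h@8; visible region now rows[0,8) x cols[0,4) = 8x4
Op 2 fold_right: fold axis v@2; visible region now rows[0,8) x cols[2,4) = 8x2
Op 3 fold_left: fold axis v@3; visible region now rows[0,8) x cols[2,3) = 8x1
Op 4 fold_up: fold axis h@4; visible region now rows[0,4) x cols[2,3) = 4x1
Op 5 cut(2, 0): punch at orig (2,2); cuts so far [(2, 2)]; region rows[0,4) x cols[2,3) = 4x1
Op 6 cut(0, 0): punch at orig (0,2); cuts so far [(0, 2), (2, 2)]; region rows[0,4) x cols[2,3) = 4x1
Unfold 1 (reflect across h@4): 4 holes -> [(0, 2), (2, 2), (5, 2), (7, 2)]
Unfold 2 (reflect across v@3): 8 holes -> [(0, 2), (0, 3), (2, 2), (2, 3), (5, 2), (5, 3), (7, 2), (7, 3)]
Unfold 3 (reflect across v@2): 16 holes -> [(0, 0), (0, 1), (0, 2), (0, 3), (2, 0), (2, 1), (2, 2), (2, 3), (5, 0), (5, 1), (5, 2), (5, 3), (7, 0), (7, 1), (7, 2), (7, 3)]
Unfold 4 (reflect across h@8): 32 holes -> [(0, 0), (0, 1), (0, 2), (0, 3), (2, 0), (2, 1), (2, 2), (2, 3), (5, 0), (5, 1), (5, 2), (5, 3), (7, 0), (7, 1), (7, 2), (7, 3), (8, 0), (8, 1), (8, 2), (8, 3), (10, 0), (10, 1), (10, 2), (10, 3), (13, 0), (13, 1), (13, 2), (13, 3), (15, 0), (15, 1), (15, 2), (15, 3)]

Answer: 32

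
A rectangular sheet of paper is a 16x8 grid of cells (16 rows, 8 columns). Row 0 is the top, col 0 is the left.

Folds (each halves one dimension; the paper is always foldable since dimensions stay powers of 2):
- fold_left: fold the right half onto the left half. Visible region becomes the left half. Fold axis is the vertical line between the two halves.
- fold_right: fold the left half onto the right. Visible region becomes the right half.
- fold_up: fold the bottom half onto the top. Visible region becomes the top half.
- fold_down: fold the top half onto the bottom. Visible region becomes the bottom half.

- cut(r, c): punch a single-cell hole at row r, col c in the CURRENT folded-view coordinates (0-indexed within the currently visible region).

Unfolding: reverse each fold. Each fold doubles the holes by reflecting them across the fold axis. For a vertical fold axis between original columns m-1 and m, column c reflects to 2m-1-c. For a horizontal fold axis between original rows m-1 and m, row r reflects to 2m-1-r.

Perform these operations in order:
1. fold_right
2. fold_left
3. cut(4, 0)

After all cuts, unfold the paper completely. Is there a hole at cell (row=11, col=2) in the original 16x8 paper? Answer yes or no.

Answer: no

Derivation:
Op 1 fold_right: fold axis v@4; visible region now rows[0,16) x cols[4,8) = 16x4
Op 2 fold_left: fold axis v@6; visible region now rows[0,16) x cols[4,6) = 16x2
Op 3 cut(4, 0): punch at orig (4,4); cuts so far [(4, 4)]; region rows[0,16) x cols[4,6) = 16x2
Unfold 1 (reflect across v@6): 2 holes -> [(4, 4), (4, 7)]
Unfold 2 (reflect across v@4): 4 holes -> [(4, 0), (4, 3), (4, 4), (4, 7)]
Holes: [(4, 0), (4, 3), (4, 4), (4, 7)]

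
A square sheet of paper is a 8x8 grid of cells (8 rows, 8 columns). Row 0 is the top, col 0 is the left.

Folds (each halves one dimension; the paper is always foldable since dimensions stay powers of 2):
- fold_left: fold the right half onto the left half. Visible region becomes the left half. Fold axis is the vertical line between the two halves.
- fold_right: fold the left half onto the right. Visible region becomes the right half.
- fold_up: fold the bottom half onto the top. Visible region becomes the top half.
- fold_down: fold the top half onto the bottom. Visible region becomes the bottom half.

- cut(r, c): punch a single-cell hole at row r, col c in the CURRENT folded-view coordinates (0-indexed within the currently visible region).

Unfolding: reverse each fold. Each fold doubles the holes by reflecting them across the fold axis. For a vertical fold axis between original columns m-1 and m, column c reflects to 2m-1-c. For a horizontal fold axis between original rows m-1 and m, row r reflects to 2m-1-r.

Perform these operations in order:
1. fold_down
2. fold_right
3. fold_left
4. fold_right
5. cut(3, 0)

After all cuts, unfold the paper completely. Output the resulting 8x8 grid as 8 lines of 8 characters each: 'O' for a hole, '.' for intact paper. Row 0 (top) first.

Op 1 fold_down: fold axis h@4; visible region now rows[4,8) x cols[0,8) = 4x8
Op 2 fold_right: fold axis v@4; visible region now rows[4,8) x cols[4,8) = 4x4
Op 3 fold_left: fold axis v@6; visible region now rows[4,8) x cols[4,6) = 4x2
Op 4 fold_right: fold axis v@5; visible region now rows[4,8) x cols[5,6) = 4x1
Op 5 cut(3, 0): punch at orig (7,5); cuts so far [(7, 5)]; region rows[4,8) x cols[5,6) = 4x1
Unfold 1 (reflect across v@5): 2 holes -> [(7, 4), (7, 5)]
Unfold 2 (reflect across v@6): 4 holes -> [(7, 4), (7, 5), (7, 6), (7, 7)]
Unfold 3 (reflect across v@4): 8 holes -> [(7, 0), (7, 1), (7, 2), (7, 3), (7, 4), (7, 5), (7, 6), (7, 7)]
Unfold 4 (reflect across h@4): 16 holes -> [(0, 0), (0, 1), (0, 2), (0, 3), (0, 4), (0, 5), (0, 6), (0, 7), (7, 0), (7, 1), (7, 2), (7, 3), (7, 4), (7, 5), (7, 6), (7, 7)]

Answer: OOOOOOOO
........
........
........
........
........
........
OOOOOOOO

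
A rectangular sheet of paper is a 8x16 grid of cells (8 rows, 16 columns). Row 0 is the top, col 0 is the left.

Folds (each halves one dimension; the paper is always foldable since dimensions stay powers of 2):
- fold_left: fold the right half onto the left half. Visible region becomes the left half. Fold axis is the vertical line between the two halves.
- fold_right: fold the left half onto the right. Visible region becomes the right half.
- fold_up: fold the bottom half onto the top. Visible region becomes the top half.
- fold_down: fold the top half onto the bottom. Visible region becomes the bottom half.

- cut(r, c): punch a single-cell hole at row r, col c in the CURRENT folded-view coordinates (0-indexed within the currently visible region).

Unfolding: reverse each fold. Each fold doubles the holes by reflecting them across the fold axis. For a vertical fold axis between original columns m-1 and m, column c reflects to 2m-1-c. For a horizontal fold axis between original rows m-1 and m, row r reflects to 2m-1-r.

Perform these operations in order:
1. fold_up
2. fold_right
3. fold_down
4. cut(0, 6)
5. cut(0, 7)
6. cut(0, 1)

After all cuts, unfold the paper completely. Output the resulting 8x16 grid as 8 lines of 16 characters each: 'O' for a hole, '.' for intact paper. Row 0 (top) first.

Answer: ................
OO....O..O....OO
OO....O..O....OO
................
................
OO....O..O....OO
OO....O..O....OO
................

Derivation:
Op 1 fold_up: fold axis h@4; visible region now rows[0,4) x cols[0,16) = 4x16
Op 2 fold_right: fold axis v@8; visible region now rows[0,4) x cols[8,16) = 4x8
Op 3 fold_down: fold axis h@2; visible region now rows[2,4) x cols[8,16) = 2x8
Op 4 cut(0, 6): punch at orig (2,14); cuts so far [(2, 14)]; region rows[2,4) x cols[8,16) = 2x8
Op 5 cut(0, 7): punch at orig (2,15); cuts so far [(2, 14), (2, 15)]; region rows[2,4) x cols[8,16) = 2x8
Op 6 cut(0, 1): punch at orig (2,9); cuts so far [(2, 9), (2, 14), (2, 15)]; region rows[2,4) x cols[8,16) = 2x8
Unfold 1 (reflect across h@2): 6 holes -> [(1, 9), (1, 14), (1, 15), (2, 9), (2, 14), (2, 15)]
Unfold 2 (reflect across v@8): 12 holes -> [(1, 0), (1, 1), (1, 6), (1, 9), (1, 14), (1, 15), (2, 0), (2, 1), (2, 6), (2, 9), (2, 14), (2, 15)]
Unfold 3 (reflect across h@4): 24 holes -> [(1, 0), (1, 1), (1, 6), (1, 9), (1, 14), (1, 15), (2, 0), (2, 1), (2, 6), (2, 9), (2, 14), (2, 15), (5, 0), (5, 1), (5, 6), (5, 9), (5, 14), (5, 15), (6, 0), (6, 1), (6, 6), (6, 9), (6, 14), (6, 15)]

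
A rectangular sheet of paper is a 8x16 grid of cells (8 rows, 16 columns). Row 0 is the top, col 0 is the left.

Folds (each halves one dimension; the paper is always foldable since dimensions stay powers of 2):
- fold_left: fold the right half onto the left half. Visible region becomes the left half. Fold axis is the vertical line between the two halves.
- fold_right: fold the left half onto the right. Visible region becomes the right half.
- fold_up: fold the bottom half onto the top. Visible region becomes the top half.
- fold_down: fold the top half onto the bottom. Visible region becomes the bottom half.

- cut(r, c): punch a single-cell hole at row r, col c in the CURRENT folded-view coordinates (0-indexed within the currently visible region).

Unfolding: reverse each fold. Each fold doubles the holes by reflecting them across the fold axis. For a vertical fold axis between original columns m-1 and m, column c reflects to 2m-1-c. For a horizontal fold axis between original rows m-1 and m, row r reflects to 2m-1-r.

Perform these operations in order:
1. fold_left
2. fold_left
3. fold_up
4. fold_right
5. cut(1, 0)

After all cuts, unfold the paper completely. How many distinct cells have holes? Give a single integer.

Op 1 fold_left: fold axis v@8; visible region now rows[0,8) x cols[0,8) = 8x8
Op 2 fold_left: fold axis v@4; visible region now rows[0,8) x cols[0,4) = 8x4
Op 3 fold_up: fold axis h@4; visible region now rows[0,4) x cols[0,4) = 4x4
Op 4 fold_right: fold axis v@2; visible region now rows[0,4) x cols[2,4) = 4x2
Op 5 cut(1, 0): punch at orig (1,2); cuts so far [(1, 2)]; region rows[0,4) x cols[2,4) = 4x2
Unfold 1 (reflect across v@2): 2 holes -> [(1, 1), (1, 2)]
Unfold 2 (reflect across h@4): 4 holes -> [(1, 1), (1, 2), (6, 1), (6, 2)]
Unfold 3 (reflect across v@4): 8 holes -> [(1, 1), (1, 2), (1, 5), (1, 6), (6, 1), (6, 2), (6, 5), (6, 6)]
Unfold 4 (reflect across v@8): 16 holes -> [(1, 1), (1, 2), (1, 5), (1, 6), (1, 9), (1, 10), (1, 13), (1, 14), (6, 1), (6, 2), (6, 5), (6, 6), (6, 9), (6, 10), (6, 13), (6, 14)]

Answer: 16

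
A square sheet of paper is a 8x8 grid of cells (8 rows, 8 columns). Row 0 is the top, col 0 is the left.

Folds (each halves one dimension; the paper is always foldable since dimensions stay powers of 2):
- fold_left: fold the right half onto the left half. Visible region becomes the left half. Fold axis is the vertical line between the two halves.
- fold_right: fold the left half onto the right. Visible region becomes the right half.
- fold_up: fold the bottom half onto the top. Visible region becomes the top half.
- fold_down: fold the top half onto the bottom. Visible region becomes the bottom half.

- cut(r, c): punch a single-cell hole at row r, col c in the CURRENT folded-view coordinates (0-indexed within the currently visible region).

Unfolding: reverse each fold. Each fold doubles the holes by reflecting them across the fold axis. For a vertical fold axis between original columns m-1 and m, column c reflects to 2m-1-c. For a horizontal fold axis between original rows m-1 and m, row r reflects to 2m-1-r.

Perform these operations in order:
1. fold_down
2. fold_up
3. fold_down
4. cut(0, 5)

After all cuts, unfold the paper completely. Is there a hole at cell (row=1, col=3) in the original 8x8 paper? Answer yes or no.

Op 1 fold_down: fold axis h@4; visible region now rows[4,8) x cols[0,8) = 4x8
Op 2 fold_up: fold axis h@6; visible region now rows[4,6) x cols[0,8) = 2x8
Op 3 fold_down: fold axis h@5; visible region now rows[5,6) x cols[0,8) = 1x8
Op 4 cut(0, 5): punch at orig (5,5); cuts so far [(5, 5)]; region rows[5,6) x cols[0,8) = 1x8
Unfold 1 (reflect across h@5): 2 holes -> [(4, 5), (5, 5)]
Unfold 2 (reflect across h@6): 4 holes -> [(4, 5), (5, 5), (6, 5), (7, 5)]
Unfold 3 (reflect across h@4): 8 holes -> [(0, 5), (1, 5), (2, 5), (3, 5), (4, 5), (5, 5), (6, 5), (7, 5)]
Holes: [(0, 5), (1, 5), (2, 5), (3, 5), (4, 5), (5, 5), (6, 5), (7, 5)]

Answer: no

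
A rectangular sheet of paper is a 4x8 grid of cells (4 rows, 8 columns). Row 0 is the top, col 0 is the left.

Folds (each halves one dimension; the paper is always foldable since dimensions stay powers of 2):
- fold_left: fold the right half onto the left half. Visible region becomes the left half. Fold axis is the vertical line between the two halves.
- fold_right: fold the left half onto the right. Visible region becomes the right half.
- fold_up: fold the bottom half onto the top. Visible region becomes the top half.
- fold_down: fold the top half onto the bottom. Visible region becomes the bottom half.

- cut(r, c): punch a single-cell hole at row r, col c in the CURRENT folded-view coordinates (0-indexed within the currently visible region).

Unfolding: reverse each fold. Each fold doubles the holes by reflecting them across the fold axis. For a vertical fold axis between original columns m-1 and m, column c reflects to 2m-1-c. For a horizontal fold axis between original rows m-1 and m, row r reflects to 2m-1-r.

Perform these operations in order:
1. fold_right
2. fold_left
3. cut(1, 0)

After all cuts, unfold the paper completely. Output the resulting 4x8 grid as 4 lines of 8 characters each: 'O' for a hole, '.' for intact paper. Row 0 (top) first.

Answer: ........
O..OO..O
........
........

Derivation:
Op 1 fold_right: fold axis v@4; visible region now rows[0,4) x cols[4,8) = 4x4
Op 2 fold_left: fold axis v@6; visible region now rows[0,4) x cols[4,6) = 4x2
Op 3 cut(1, 0): punch at orig (1,4); cuts so far [(1, 4)]; region rows[0,4) x cols[4,6) = 4x2
Unfold 1 (reflect across v@6): 2 holes -> [(1, 4), (1, 7)]
Unfold 2 (reflect across v@4): 4 holes -> [(1, 0), (1, 3), (1, 4), (1, 7)]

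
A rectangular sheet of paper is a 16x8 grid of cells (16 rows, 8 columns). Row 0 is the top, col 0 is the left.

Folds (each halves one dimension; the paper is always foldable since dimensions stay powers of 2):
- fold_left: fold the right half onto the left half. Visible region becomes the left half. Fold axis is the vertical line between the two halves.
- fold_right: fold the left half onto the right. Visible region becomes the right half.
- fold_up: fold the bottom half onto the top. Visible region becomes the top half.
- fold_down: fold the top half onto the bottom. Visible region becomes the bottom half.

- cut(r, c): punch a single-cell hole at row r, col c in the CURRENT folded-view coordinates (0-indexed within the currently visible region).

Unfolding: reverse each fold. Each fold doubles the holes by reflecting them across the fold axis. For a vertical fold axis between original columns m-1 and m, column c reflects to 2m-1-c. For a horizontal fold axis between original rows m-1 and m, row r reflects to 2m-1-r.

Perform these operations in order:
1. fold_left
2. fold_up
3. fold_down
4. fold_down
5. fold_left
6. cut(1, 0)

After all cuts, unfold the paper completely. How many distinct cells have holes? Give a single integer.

Op 1 fold_left: fold axis v@4; visible region now rows[0,16) x cols[0,4) = 16x4
Op 2 fold_up: fold axis h@8; visible region now rows[0,8) x cols[0,4) = 8x4
Op 3 fold_down: fold axis h@4; visible region now rows[4,8) x cols[0,4) = 4x4
Op 4 fold_down: fold axis h@6; visible region now rows[6,8) x cols[0,4) = 2x4
Op 5 fold_left: fold axis v@2; visible region now rows[6,8) x cols[0,2) = 2x2
Op 6 cut(1, 0): punch at orig (7,0); cuts so far [(7, 0)]; region rows[6,8) x cols[0,2) = 2x2
Unfold 1 (reflect across v@2): 2 holes -> [(7, 0), (7, 3)]
Unfold 2 (reflect across h@6): 4 holes -> [(4, 0), (4, 3), (7, 0), (7, 3)]
Unfold 3 (reflect across h@4): 8 holes -> [(0, 0), (0, 3), (3, 0), (3, 3), (4, 0), (4, 3), (7, 0), (7, 3)]
Unfold 4 (reflect across h@8): 16 holes -> [(0, 0), (0, 3), (3, 0), (3, 3), (4, 0), (4, 3), (7, 0), (7, 3), (8, 0), (8, 3), (11, 0), (11, 3), (12, 0), (12, 3), (15, 0), (15, 3)]
Unfold 5 (reflect across v@4): 32 holes -> [(0, 0), (0, 3), (0, 4), (0, 7), (3, 0), (3, 3), (3, 4), (3, 7), (4, 0), (4, 3), (4, 4), (4, 7), (7, 0), (7, 3), (7, 4), (7, 7), (8, 0), (8, 3), (8, 4), (8, 7), (11, 0), (11, 3), (11, 4), (11, 7), (12, 0), (12, 3), (12, 4), (12, 7), (15, 0), (15, 3), (15, 4), (15, 7)]

Answer: 32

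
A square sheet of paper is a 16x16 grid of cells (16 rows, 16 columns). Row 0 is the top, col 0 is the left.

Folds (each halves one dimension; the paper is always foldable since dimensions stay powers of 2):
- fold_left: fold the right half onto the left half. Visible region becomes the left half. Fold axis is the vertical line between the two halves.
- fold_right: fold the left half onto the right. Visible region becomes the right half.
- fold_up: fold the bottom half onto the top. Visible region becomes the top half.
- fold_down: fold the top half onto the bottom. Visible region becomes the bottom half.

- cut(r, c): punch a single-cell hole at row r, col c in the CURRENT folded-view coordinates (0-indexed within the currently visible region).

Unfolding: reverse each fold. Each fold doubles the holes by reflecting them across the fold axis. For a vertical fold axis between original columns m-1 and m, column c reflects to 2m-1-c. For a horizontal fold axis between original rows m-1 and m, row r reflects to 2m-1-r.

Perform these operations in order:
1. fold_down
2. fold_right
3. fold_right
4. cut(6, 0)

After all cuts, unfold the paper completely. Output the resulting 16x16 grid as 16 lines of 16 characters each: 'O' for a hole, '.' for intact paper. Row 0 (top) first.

Op 1 fold_down: fold axis h@8; visible region now rows[8,16) x cols[0,16) = 8x16
Op 2 fold_right: fold axis v@8; visible region now rows[8,16) x cols[8,16) = 8x8
Op 3 fold_right: fold axis v@12; visible region now rows[8,16) x cols[12,16) = 8x4
Op 4 cut(6, 0): punch at orig (14,12); cuts so far [(14, 12)]; region rows[8,16) x cols[12,16) = 8x4
Unfold 1 (reflect across v@12): 2 holes -> [(14, 11), (14, 12)]
Unfold 2 (reflect across v@8): 4 holes -> [(14, 3), (14, 4), (14, 11), (14, 12)]
Unfold 3 (reflect across h@8): 8 holes -> [(1, 3), (1, 4), (1, 11), (1, 12), (14, 3), (14, 4), (14, 11), (14, 12)]

Answer: ................
...OO......OO...
................
................
................
................
................
................
................
................
................
................
................
................
...OO......OO...
................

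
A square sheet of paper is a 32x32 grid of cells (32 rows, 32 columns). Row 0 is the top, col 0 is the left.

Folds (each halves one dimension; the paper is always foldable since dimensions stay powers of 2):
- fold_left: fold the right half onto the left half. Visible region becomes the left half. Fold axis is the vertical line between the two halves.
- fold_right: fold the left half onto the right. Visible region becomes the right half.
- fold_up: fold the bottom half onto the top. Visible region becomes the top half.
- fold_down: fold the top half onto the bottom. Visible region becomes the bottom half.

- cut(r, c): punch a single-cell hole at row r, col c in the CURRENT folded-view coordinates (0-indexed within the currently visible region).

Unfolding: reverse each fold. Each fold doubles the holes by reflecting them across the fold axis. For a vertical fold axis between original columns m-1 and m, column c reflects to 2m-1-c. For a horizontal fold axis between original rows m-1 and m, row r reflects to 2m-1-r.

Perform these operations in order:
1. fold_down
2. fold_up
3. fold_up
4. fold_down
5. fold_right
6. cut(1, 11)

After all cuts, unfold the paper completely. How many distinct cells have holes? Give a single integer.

Answer: 32

Derivation:
Op 1 fold_down: fold axis h@16; visible region now rows[16,32) x cols[0,32) = 16x32
Op 2 fold_up: fold axis h@24; visible region now rows[16,24) x cols[0,32) = 8x32
Op 3 fold_up: fold axis h@20; visible region now rows[16,20) x cols[0,32) = 4x32
Op 4 fold_down: fold axis h@18; visible region now rows[18,20) x cols[0,32) = 2x32
Op 5 fold_right: fold axis v@16; visible region now rows[18,20) x cols[16,32) = 2x16
Op 6 cut(1, 11): punch at orig (19,27); cuts so far [(19, 27)]; region rows[18,20) x cols[16,32) = 2x16
Unfold 1 (reflect across v@16): 2 holes -> [(19, 4), (19, 27)]
Unfold 2 (reflect across h@18): 4 holes -> [(16, 4), (16, 27), (19, 4), (19, 27)]
Unfold 3 (reflect across h@20): 8 holes -> [(16, 4), (16, 27), (19, 4), (19, 27), (20, 4), (20, 27), (23, 4), (23, 27)]
Unfold 4 (reflect across h@24): 16 holes -> [(16, 4), (16, 27), (19, 4), (19, 27), (20, 4), (20, 27), (23, 4), (23, 27), (24, 4), (24, 27), (27, 4), (27, 27), (28, 4), (28, 27), (31, 4), (31, 27)]
Unfold 5 (reflect across h@16): 32 holes -> [(0, 4), (0, 27), (3, 4), (3, 27), (4, 4), (4, 27), (7, 4), (7, 27), (8, 4), (8, 27), (11, 4), (11, 27), (12, 4), (12, 27), (15, 4), (15, 27), (16, 4), (16, 27), (19, 4), (19, 27), (20, 4), (20, 27), (23, 4), (23, 27), (24, 4), (24, 27), (27, 4), (27, 27), (28, 4), (28, 27), (31, 4), (31, 27)]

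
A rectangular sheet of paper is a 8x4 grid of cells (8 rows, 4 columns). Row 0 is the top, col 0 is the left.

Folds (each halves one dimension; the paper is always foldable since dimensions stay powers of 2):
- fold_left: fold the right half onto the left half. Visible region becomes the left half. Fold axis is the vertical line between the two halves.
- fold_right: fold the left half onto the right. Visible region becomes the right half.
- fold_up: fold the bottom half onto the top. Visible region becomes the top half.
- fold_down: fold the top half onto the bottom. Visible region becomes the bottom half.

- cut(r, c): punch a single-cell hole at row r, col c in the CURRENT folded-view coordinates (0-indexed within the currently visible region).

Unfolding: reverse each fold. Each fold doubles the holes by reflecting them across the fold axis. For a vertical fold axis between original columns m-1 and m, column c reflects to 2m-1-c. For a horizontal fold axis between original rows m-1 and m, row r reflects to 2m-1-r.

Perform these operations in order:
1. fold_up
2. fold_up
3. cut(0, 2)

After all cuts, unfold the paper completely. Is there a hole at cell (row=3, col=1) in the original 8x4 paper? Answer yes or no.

Answer: no

Derivation:
Op 1 fold_up: fold axis h@4; visible region now rows[0,4) x cols[0,4) = 4x4
Op 2 fold_up: fold axis h@2; visible region now rows[0,2) x cols[0,4) = 2x4
Op 3 cut(0, 2): punch at orig (0,2); cuts so far [(0, 2)]; region rows[0,2) x cols[0,4) = 2x4
Unfold 1 (reflect across h@2): 2 holes -> [(0, 2), (3, 2)]
Unfold 2 (reflect across h@4): 4 holes -> [(0, 2), (3, 2), (4, 2), (7, 2)]
Holes: [(0, 2), (3, 2), (4, 2), (7, 2)]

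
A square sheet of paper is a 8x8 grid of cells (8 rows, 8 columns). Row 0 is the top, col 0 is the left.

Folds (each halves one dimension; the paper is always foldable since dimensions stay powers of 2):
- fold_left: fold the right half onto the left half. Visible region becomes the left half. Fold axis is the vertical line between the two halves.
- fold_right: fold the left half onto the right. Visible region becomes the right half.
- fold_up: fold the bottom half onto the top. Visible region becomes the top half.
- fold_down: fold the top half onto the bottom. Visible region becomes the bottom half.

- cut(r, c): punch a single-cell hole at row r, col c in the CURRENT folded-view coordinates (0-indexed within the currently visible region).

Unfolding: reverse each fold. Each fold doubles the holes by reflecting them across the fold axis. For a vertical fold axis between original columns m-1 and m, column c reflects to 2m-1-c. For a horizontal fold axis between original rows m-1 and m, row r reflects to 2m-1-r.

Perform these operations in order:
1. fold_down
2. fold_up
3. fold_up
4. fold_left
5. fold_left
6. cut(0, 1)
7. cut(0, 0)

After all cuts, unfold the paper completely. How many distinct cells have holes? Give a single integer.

Answer: 64

Derivation:
Op 1 fold_down: fold axis h@4; visible region now rows[4,8) x cols[0,8) = 4x8
Op 2 fold_up: fold axis h@6; visible region now rows[4,6) x cols[0,8) = 2x8
Op 3 fold_up: fold axis h@5; visible region now rows[4,5) x cols[0,8) = 1x8
Op 4 fold_left: fold axis v@4; visible region now rows[4,5) x cols[0,4) = 1x4
Op 5 fold_left: fold axis v@2; visible region now rows[4,5) x cols[0,2) = 1x2
Op 6 cut(0, 1): punch at orig (4,1); cuts so far [(4, 1)]; region rows[4,5) x cols[0,2) = 1x2
Op 7 cut(0, 0): punch at orig (4,0); cuts so far [(4, 0), (4, 1)]; region rows[4,5) x cols[0,2) = 1x2
Unfold 1 (reflect across v@2): 4 holes -> [(4, 0), (4, 1), (4, 2), (4, 3)]
Unfold 2 (reflect across v@4): 8 holes -> [(4, 0), (4, 1), (4, 2), (4, 3), (4, 4), (4, 5), (4, 6), (4, 7)]
Unfold 3 (reflect across h@5): 16 holes -> [(4, 0), (4, 1), (4, 2), (4, 3), (4, 4), (4, 5), (4, 6), (4, 7), (5, 0), (5, 1), (5, 2), (5, 3), (5, 4), (5, 5), (5, 6), (5, 7)]
Unfold 4 (reflect across h@6): 32 holes -> [(4, 0), (4, 1), (4, 2), (4, 3), (4, 4), (4, 5), (4, 6), (4, 7), (5, 0), (5, 1), (5, 2), (5, 3), (5, 4), (5, 5), (5, 6), (5, 7), (6, 0), (6, 1), (6, 2), (6, 3), (6, 4), (6, 5), (6, 6), (6, 7), (7, 0), (7, 1), (7, 2), (7, 3), (7, 4), (7, 5), (7, 6), (7, 7)]
Unfold 5 (reflect across h@4): 64 holes -> [(0, 0), (0, 1), (0, 2), (0, 3), (0, 4), (0, 5), (0, 6), (0, 7), (1, 0), (1, 1), (1, 2), (1, 3), (1, 4), (1, 5), (1, 6), (1, 7), (2, 0), (2, 1), (2, 2), (2, 3), (2, 4), (2, 5), (2, 6), (2, 7), (3, 0), (3, 1), (3, 2), (3, 3), (3, 4), (3, 5), (3, 6), (3, 7), (4, 0), (4, 1), (4, 2), (4, 3), (4, 4), (4, 5), (4, 6), (4, 7), (5, 0), (5, 1), (5, 2), (5, 3), (5, 4), (5, 5), (5, 6), (5, 7), (6, 0), (6, 1), (6, 2), (6, 3), (6, 4), (6, 5), (6, 6), (6, 7), (7, 0), (7, 1), (7, 2), (7, 3), (7, 4), (7, 5), (7, 6), (7, 7)]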